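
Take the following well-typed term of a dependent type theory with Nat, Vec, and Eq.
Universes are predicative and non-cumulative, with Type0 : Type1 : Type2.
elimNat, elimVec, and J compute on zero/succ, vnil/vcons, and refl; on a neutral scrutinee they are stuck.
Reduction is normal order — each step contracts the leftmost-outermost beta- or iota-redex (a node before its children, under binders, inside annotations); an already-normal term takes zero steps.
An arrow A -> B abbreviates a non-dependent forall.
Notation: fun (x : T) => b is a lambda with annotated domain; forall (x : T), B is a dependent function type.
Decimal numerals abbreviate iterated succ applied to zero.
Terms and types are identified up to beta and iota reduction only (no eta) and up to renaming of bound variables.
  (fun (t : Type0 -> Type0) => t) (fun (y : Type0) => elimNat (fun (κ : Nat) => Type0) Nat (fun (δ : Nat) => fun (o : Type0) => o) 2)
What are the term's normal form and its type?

reduced normal form:
  fun (t : Type0) => Nat
the term's type:
  Type0 -> Type0


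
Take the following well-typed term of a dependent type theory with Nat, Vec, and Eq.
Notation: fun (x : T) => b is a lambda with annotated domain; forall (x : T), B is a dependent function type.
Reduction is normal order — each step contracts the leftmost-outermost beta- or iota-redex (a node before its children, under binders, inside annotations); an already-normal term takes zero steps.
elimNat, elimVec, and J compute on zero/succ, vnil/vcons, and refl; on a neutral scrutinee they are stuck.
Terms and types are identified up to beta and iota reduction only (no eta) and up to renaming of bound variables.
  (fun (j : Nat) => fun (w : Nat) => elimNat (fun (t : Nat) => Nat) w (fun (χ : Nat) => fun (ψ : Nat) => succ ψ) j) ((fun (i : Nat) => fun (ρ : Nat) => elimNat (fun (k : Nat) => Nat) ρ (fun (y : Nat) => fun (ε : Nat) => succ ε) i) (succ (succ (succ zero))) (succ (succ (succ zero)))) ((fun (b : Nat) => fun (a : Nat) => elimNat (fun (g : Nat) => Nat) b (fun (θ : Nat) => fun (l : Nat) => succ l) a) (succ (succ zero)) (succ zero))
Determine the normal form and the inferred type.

reduced normal form:
  succ (succ (succ (succ (succ (succ (succ (succ (succ zero))))))))
type:
  Nat
observation: normalization takes exactly 39 steps under the normal-order strategy.


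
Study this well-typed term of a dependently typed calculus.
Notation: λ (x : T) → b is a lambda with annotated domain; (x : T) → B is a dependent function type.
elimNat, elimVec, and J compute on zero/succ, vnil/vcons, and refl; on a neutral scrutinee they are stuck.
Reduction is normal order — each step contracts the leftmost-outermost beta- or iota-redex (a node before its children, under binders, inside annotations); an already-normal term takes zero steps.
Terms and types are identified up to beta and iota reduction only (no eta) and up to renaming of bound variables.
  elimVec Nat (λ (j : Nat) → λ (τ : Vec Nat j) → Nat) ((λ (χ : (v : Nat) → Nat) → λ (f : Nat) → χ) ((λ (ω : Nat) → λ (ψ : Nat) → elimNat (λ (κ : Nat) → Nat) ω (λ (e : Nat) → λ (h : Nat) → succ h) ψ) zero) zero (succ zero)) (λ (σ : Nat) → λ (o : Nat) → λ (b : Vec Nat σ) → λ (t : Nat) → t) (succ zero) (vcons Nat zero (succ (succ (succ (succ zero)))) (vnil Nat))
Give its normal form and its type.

resulting normal form:
  succ zero
the term's type:
  Nat
observation: the first redex contracted is an elimVec iota-redex; the normal form is reached in 14 normal-order steps.


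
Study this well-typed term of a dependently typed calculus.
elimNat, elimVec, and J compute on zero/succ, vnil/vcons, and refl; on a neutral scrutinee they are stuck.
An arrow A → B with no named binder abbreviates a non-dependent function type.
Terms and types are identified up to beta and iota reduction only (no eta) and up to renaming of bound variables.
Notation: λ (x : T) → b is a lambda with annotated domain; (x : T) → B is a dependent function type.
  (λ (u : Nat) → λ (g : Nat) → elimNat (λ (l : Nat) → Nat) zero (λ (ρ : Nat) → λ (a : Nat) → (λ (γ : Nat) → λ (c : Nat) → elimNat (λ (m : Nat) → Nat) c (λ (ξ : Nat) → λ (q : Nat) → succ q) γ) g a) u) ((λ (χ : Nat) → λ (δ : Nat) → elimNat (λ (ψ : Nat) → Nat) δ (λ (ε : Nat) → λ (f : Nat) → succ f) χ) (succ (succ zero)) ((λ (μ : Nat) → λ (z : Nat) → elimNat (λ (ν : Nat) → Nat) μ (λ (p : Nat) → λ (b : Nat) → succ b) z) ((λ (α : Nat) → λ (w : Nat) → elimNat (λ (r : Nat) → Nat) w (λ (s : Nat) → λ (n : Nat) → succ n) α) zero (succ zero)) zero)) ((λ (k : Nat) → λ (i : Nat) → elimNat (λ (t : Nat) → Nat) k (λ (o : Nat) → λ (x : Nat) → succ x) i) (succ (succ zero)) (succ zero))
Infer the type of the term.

type:
  Nat


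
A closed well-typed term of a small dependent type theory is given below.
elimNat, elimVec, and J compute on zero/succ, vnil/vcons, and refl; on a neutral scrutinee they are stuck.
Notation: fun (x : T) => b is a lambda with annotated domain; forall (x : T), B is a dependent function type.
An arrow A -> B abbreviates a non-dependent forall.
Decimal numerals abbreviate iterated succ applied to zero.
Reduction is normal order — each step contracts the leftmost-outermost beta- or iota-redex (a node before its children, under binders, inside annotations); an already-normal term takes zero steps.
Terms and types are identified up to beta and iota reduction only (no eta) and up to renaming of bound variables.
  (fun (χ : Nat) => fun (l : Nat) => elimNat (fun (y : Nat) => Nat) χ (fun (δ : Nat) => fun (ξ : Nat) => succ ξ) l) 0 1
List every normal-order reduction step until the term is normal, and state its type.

normal-order reduction:
  (fun (χ : Nat) => fun (l : Nat) => elimNat (fun (y : Nat) => Nat) χ (fun (δ : Nat) => fun (ξ : Nat) => succ ξ) l) 0 1
  ~> (fun (χ : Nat) => elimNat (fun (l : Nat) => Nat) 0 (fun (y : Nat) => fun (δ : Nat) => succ δ) χ) 1
  ~> elimNat (fun (χ : Nat) => Nat) 0 (fun (l : Nat) => fun (y : Nat) => succ y) 1
  ~> (fun (χ : Nat) => fun (l : Nat) => succ l) 0 (elimNat (fun (y : Nat) => Nat) 0 (fun (δ : Nat) => fun (ξ : Nat) => succ ξ) 0)
  ~> (fun (χ : Nat) => succ χ) (elimNat (fun (l : Nat) => Nat) 0 (fun (y : Nat) => fun (δ : Nat) => succ δ) 0)
  ~> succ (elimNat (fun (χ : Nat) => Nat) 0 (fun (l : Nat) => fun (y : Nat) => succ y) 0)
  ~> 1
inferred type:
  Nat


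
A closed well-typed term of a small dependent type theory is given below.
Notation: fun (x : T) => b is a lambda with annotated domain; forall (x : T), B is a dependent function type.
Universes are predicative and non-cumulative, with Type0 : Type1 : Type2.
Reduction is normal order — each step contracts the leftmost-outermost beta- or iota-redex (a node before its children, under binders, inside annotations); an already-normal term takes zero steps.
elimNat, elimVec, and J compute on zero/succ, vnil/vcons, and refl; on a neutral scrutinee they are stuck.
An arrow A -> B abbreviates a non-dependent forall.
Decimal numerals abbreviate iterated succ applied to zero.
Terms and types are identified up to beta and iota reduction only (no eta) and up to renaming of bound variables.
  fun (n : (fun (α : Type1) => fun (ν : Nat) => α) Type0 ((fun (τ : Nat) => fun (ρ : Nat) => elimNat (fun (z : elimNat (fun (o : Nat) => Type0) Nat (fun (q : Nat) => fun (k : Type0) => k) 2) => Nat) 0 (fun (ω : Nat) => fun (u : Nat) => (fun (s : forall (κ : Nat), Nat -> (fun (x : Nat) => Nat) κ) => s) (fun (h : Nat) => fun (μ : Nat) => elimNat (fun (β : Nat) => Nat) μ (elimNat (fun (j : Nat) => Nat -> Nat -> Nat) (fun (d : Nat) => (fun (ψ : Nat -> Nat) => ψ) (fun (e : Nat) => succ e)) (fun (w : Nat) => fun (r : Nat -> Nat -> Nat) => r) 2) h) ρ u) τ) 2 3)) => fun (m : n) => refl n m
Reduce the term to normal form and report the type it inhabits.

normal form:
  fun (n : Type0) => fun (α : n) => refl n α
the term's type:
  forall (n : Type0), forall (α : n), Eq n α α
observation: 2 normal-order steps normalize the term, beginning with a beta-redex.


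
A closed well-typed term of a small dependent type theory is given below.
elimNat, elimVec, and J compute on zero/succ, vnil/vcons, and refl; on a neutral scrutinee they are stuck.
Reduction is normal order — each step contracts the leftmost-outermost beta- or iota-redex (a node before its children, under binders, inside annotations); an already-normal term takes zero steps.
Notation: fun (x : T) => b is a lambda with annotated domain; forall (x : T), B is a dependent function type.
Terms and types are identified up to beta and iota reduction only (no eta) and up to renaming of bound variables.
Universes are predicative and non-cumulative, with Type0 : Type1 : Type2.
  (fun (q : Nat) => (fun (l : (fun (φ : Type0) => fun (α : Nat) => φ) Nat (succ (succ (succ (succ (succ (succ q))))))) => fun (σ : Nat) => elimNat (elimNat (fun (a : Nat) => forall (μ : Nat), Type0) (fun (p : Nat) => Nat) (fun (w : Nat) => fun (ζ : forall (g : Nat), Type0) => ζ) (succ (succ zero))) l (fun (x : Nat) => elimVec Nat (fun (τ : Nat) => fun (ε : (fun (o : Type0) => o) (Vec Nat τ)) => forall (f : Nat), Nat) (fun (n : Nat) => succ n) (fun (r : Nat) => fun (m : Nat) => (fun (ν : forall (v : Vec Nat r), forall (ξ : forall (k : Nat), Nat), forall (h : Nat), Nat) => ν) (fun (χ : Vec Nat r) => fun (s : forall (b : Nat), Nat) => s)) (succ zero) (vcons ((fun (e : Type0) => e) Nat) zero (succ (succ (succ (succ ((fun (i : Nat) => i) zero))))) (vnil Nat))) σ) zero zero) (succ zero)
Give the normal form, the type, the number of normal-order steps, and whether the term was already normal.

resulting normal form:
  zero
type:
  Nat
reduction steps (normal order): 4
term was already normal: no
first contracted redex: a beta-redex


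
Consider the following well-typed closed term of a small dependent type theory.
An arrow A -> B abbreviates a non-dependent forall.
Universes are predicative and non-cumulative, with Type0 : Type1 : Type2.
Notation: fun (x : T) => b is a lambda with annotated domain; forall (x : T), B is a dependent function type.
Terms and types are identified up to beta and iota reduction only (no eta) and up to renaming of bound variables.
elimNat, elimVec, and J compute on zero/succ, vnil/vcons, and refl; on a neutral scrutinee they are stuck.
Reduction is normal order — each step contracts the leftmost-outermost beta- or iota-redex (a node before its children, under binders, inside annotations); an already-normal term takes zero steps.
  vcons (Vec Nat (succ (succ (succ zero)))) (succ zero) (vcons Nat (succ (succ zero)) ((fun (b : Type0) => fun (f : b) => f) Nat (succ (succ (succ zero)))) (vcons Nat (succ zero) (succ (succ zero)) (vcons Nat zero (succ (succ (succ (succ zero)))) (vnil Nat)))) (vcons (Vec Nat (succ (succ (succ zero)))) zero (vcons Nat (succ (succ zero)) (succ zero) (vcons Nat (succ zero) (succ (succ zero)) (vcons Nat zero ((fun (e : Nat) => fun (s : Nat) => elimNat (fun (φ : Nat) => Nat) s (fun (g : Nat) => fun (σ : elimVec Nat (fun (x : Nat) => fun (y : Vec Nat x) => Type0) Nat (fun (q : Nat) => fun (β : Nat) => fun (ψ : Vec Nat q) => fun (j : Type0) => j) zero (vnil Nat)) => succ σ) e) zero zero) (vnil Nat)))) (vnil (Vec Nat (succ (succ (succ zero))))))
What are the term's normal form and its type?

resulting normal form:
  vcons (Vec Nat (succ (succ (succ zero)))) (succ zero) (vcons Nat (succ (succ zero)) (succ (succ (succ zero))) (vcons Nat (succ zero) (succ (succ zero)) (vcons Nat zero (succ (succ (succ (succ zero)))) (vnil Nat)))) (vcons (Vec Nat (succ (succ (succ zero)))) zero (vcons Nat (succ (succ zero)) (succ zero) (vcons Nat (succ zero) (succ (succ zero)) (vcons Nat zero zero (vnil Nat)))) (vnil (Vec Nat (succ (succ (succ zero))))))
the term's type:
  Vec (Vec Nat (succ (succ (succ zero)))) (succ (succ zero))


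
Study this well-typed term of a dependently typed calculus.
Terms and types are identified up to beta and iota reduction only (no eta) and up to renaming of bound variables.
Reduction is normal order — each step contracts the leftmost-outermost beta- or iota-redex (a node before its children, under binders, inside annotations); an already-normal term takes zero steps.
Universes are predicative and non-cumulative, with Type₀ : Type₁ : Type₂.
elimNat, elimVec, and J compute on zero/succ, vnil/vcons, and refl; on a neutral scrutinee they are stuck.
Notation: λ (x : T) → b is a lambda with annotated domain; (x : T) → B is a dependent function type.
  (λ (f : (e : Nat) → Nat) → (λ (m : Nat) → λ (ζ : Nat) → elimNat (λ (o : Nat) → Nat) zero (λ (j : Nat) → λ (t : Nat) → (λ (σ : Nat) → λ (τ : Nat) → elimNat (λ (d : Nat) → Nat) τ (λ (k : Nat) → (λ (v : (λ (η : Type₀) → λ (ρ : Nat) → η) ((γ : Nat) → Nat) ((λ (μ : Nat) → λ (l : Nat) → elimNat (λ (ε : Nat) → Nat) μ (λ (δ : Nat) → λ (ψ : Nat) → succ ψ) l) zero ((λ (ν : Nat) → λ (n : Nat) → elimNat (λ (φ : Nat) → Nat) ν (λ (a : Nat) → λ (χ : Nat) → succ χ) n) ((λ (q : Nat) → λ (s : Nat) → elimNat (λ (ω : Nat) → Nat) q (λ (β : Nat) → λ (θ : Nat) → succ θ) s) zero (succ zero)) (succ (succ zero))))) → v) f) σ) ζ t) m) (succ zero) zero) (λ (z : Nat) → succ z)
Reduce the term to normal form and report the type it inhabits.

normal form:
  zero
inferred type:
  Nat


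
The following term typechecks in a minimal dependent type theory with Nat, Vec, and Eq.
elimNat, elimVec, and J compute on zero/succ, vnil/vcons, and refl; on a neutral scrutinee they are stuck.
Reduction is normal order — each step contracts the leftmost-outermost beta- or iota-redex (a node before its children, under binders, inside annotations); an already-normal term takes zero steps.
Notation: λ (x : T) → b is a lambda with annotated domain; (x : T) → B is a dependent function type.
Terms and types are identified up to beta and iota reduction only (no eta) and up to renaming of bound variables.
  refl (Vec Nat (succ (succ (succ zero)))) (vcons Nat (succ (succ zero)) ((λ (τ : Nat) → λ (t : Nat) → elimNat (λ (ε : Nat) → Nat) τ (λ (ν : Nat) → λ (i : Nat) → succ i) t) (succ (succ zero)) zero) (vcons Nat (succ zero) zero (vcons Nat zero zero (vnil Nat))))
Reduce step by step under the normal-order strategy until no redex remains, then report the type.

normal-order reduction sequence:
  refl (Vec Nat (succ (succ (succ zero)))) (vcons Nat (succ (succ zero)) ((λ (τ : Nat) → λ (t : Nat) → elimNat (λ (ε : Nat) → Nat) τ (λ (ν : Nat) → λ (i : Nat) → succ i) t) (succ (succ zero)) zero) (vcons Nat (succ zero) zero (vcons Nat zero zero (vnil Nat))))
  ~> refl (Vec Nat (succ (succ (succ zero)))) (vcons Nat (succ (succ zero)) ((λ (τ : Nat) → elimNat (λ (t : Nat) → Nat) (succ (succ zero)) (λ (ε : Nat) → λ (ν : Nat) → succ ν) τ) zero) (vcons Nat (succ zero) zero (vcons Nat zero zero (vnil Nat))))
  ~> refl (Vec Nat (succ (succ (succ zero)))) (vcons Nat (succ (succ zero)) (elimNat (λ (τ : Nat) → Nat) (succ (succ zero)) (λ (t : Nat) → λ (ε : Nat) → succ ε) zero) (vcons Nat (succ zero) zero (vcons Nat zero zero (vnil Nat))))
  ~> refl (Vec Nat (succ (succ (succ zero)))) (vcons Nat (succ (succ zero)) (succ (succ zero)) (vcons Nat (succ zero) zero (vcons Nat zero zero (vnil Nat))))
the term's type:
  Eq (Vec Nat (succ (succ (succ zero)))) (vcons Nat (succ (succ zero)) (succ (succ zero)) (vcons Nat (succ zero) zero (vcons Nat zero zero (vnil Nat)))) (vcons Nat (succ (succ zero)) (succ (succ zero)) (vcons Nat (succ zero) zero (vcons Nat zero zero (vnil Nat))))


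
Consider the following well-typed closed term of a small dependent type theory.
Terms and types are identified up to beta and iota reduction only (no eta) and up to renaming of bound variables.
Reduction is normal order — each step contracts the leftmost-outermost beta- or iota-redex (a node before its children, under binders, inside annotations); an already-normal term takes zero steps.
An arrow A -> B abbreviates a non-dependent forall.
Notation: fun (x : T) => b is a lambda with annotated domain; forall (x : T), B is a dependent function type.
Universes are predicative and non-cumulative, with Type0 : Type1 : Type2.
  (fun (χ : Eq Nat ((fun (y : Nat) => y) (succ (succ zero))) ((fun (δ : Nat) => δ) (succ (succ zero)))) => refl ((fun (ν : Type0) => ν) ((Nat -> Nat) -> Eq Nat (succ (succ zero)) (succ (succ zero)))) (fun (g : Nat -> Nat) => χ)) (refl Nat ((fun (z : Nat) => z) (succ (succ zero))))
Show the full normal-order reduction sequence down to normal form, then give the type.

normal-order reduction sequence:
  (fun (χ : Eq Nat ((fun (y : Nat) => y) (succ (succ zero))) ((fun (δ : Nat) => δ) (succ (succ zero)))) => refl ((fun (ν : Type0) => ν) ((Nat -> Nat) -> Eq Nat (succ (succ zero)) (succ (succ zero)))) (fun (g : Nat -> Nat) => χ)) (refl Nat ((fun (z : Nat) => z) (succ (succ zero))))
  ~> refl ((fun (χ : Type0) => χ) ((Nat -> Nat) -> Eq Nat (succ (succ zero)) (succ (succ zero)))) (fun (y : Nat -> Nat) => refl Nat ((fun (δ : Nat) => δ) (succ (succ zero))))
  ~> refl ((Nat -> Nat) -> Eq Nat (succ (succ zero)) (succ (succ zero))) (fun (χ : Nat -> Nat) => refl Nat ((fun (y : Nat) => y) (succ (succ zero))))
  ~> refl ((Nat -> Nat) -> Eq Nat (succ (succ zero)) (succ (succ zero))) (fun (χ : Nat -> Nat) => refl Nat (succ (succ zero)))
type:
  Eq ((Nat -> Nat) -> Eq Nat (succ (succ zero)) (succ (succ zero))) (fun (χ : Nat -> Nat) => refl Nat (succ (succ zero))) (fun (y : Nat -> Nat) => refl Nat (succ (succ zero)))


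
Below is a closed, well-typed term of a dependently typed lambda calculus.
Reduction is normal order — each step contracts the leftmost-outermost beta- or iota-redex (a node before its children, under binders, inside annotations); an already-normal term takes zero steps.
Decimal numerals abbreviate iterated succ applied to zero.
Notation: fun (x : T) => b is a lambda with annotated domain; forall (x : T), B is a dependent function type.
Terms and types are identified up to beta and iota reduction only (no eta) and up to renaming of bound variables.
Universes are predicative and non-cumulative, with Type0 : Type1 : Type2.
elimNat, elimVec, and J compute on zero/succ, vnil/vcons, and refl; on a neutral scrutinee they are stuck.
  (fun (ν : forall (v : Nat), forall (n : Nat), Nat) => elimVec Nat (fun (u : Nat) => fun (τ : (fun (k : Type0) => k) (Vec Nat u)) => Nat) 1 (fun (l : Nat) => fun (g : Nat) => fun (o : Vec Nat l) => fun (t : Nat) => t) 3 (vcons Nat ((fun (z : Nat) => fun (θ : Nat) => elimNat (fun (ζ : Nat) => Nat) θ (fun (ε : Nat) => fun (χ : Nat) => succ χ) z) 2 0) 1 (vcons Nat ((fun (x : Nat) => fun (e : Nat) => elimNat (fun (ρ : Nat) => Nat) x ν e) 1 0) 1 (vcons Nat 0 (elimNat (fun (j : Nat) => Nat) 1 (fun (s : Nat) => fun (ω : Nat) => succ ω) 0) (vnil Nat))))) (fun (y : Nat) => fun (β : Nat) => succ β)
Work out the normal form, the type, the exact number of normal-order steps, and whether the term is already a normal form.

normal form:
  1
type:
  Nat
reduction steps (normal order): 17
already normal: no
first redex: a beta-redex


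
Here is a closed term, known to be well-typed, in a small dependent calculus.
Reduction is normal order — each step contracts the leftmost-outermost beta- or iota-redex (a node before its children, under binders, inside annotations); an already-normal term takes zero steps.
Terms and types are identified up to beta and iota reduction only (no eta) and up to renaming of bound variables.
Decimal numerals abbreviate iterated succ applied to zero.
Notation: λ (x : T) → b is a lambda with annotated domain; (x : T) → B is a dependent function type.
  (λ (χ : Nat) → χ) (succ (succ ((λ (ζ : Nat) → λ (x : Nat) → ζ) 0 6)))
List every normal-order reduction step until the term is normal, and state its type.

normal-order reduction sequence:
  (λ (χ : Nat) → χ) (succ (succ ((λ (ζ : Nat) → λ (x : Nat) → ζ) 0 6)))
  ~> succ (succ ((λ (χ : Nat) → λ (ζ : Nat) → χ) 0 6))
  ~> succ (succ ((λ (χ : Nat) → 0) 6))
  ~> 2
inferred type:
  Nat


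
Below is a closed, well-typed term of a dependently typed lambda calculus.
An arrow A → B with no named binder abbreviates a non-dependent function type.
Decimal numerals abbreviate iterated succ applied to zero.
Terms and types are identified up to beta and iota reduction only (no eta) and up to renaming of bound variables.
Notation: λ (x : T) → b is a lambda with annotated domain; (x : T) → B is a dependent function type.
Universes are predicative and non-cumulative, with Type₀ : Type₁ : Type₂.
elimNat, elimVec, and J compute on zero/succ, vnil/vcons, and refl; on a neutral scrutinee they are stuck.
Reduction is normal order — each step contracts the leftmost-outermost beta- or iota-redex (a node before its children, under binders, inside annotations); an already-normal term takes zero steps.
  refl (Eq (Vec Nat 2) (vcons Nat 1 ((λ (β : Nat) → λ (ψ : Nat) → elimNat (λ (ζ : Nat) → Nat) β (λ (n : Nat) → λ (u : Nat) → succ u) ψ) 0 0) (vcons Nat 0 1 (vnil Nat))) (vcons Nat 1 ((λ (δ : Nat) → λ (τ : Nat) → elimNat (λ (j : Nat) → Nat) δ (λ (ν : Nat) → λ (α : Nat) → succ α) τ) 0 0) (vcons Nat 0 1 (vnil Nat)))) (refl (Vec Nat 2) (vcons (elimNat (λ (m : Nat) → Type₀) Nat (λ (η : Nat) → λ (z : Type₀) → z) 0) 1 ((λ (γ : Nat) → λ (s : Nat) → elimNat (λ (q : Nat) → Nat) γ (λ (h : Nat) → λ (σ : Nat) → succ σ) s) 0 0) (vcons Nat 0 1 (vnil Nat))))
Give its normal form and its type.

normal form:
  refl (Eq (Vec Nat 2) (vcons Nat 1 0 (vcons Nat 0 1 (vnil Nat))) (vcons Nat 1 0 (vcons Nat 0 1 (vnil Nat)))) (refl (Vec Nat 2) (vcons Nat 1 0 (vcons Nat 0 1 (vnil Nat))))
type:
  Eq (Eq (Vec Nat 2) (vcons Nat 1 0 (vcons Nat 0 1 (vnil Nat))) (vcons Nat 1 0 (vcons Nat 0 1 (vnil Nat)))) (refl (Vec Nat 2) (vcons Nat 1 0 (vcons Nat 0 1 (vnil Nat)))) (refl (Vec Nat 2) (vcons Nat 1 0 (vcons Nat 0 1 (vnil Nat))))


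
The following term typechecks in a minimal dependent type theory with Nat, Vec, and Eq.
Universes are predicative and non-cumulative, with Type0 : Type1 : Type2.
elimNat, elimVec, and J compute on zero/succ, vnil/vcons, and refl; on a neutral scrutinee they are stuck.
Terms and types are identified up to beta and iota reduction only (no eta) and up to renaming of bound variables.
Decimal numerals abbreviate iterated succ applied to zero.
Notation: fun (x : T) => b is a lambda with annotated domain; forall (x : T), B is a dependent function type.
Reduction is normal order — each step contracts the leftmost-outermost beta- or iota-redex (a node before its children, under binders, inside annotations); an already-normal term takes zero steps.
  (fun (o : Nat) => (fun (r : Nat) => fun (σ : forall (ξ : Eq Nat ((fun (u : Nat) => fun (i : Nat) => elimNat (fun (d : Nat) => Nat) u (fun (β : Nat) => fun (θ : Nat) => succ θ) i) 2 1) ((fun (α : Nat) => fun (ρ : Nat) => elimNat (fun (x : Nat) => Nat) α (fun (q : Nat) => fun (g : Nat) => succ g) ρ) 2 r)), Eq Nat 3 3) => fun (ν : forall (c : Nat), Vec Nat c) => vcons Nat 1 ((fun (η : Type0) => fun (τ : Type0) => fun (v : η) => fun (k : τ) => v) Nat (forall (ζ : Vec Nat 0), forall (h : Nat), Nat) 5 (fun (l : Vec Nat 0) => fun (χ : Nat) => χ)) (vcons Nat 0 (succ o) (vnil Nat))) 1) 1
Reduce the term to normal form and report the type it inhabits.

reduced normal form:
  fun (o : forall (r : Eq Nat 3 3), Eq Nat 3 3) => fun (σ : forall (ξ : Nat), Vec Nat ξ) => vcons Nat 1 5 (vcons Nat 0 2 (vnil Nat))
inferred type:
  forall (o : forall (r : Eq Nat 3 3), Eq Nat 3 3), forall (σ : forall (ξ : Nat), Vec Nat ξ), Vec Nat 2
observation: 18 normal-order steps normalize the term, beginning with a beta-redex.


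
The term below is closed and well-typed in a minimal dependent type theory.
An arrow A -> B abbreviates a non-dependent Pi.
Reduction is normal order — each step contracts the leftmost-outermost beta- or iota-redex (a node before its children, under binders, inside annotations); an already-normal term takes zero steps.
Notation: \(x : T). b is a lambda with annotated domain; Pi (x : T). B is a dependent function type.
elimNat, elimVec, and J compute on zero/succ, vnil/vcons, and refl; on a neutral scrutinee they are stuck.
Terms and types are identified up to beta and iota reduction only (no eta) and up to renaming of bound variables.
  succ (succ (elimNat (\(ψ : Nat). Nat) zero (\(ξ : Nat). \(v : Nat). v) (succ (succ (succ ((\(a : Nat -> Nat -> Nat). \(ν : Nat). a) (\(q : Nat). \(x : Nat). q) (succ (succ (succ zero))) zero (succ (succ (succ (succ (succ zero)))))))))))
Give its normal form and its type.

normal form:
  succ (succ zero)
type:
  Nat


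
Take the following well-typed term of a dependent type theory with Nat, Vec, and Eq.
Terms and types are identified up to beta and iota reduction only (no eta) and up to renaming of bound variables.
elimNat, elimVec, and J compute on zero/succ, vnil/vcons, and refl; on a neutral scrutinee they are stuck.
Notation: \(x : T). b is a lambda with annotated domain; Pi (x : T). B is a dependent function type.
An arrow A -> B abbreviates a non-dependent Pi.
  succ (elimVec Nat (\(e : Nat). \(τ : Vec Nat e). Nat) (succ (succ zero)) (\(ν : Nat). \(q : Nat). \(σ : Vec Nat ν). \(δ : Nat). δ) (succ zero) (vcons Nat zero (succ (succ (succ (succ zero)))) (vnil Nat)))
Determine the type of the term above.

inferred type:
  Nat


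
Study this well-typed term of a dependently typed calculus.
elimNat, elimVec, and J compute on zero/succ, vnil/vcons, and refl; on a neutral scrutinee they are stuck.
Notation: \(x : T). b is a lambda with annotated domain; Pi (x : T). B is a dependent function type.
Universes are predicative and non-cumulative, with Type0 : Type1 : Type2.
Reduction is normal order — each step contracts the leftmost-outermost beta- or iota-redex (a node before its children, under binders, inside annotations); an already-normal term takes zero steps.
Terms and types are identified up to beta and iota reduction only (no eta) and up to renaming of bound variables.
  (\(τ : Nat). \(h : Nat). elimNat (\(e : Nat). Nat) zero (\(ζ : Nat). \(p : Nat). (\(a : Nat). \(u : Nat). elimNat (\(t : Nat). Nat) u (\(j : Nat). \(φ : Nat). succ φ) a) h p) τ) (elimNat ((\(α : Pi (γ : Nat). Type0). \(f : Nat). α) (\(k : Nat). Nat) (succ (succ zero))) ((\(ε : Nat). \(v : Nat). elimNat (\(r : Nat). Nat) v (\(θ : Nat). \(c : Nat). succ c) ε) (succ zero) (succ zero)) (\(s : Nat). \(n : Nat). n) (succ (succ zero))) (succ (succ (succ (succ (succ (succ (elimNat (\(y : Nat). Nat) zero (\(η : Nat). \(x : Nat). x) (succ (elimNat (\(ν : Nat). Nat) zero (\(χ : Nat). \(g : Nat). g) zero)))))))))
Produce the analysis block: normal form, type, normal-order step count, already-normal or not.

resulting normal form:
  succ (succ (succ (succ (succ (succ (succ (succ (succ (succ (succ (succ zero)))))))))))
inferred type:
  Nat
normal-order step count: 48
started in normal form: no
first contracted redex: a beta-redex


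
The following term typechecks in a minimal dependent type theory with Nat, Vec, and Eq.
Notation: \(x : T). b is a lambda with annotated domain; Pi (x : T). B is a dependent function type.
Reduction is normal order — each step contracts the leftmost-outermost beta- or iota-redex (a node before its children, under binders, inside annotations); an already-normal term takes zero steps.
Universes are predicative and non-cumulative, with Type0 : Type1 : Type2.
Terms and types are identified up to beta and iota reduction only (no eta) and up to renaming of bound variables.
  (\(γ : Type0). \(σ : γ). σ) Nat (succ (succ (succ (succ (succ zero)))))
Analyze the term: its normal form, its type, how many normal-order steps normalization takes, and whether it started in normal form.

reduced normal form:
  succ (succ (succ (succ (succ zero))))
type:
  Nat
reduction steps (normal order): 2
started in normal form: no
first redex: a beta-redex


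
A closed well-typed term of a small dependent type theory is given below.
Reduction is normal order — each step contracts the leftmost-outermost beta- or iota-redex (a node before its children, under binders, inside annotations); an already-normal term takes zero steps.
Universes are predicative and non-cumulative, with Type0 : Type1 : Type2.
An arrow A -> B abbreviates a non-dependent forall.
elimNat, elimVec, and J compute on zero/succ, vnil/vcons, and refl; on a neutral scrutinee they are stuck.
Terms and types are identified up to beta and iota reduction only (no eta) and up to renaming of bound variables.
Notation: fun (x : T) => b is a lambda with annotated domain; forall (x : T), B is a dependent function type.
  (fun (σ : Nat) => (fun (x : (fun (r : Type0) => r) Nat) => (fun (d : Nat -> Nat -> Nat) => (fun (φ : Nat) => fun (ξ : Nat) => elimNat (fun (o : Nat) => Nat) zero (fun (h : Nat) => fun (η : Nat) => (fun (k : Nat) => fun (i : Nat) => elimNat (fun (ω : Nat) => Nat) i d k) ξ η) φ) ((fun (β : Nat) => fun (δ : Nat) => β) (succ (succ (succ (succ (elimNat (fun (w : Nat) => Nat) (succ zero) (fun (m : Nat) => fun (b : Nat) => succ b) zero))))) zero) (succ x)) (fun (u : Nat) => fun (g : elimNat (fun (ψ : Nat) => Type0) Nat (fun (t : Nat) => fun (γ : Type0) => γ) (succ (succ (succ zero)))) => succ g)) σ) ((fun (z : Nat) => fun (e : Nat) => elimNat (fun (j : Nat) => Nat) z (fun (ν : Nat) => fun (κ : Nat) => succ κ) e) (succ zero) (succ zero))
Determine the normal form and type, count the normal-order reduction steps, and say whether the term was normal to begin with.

resulting normal form:
  succ (succ (succ (succ (succ (succ (succ (succ (succ (succ (succ (succ (succ (succ (succ zero))))))))))))))
the term's type:
  Nat
reduction steps (normal order): 52
already normal: no
first redex: a beta-redex


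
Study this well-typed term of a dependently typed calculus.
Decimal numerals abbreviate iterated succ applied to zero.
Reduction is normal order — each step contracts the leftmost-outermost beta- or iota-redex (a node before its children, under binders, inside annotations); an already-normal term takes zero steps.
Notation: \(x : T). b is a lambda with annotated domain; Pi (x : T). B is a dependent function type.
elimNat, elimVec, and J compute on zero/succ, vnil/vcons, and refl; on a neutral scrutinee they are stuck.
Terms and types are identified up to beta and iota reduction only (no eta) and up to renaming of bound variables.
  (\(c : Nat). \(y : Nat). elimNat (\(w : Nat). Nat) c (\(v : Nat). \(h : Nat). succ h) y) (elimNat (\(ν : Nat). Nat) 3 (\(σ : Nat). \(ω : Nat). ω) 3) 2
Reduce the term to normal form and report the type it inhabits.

normal form:
  5
the term's type:
  Nat
observation: normalization takes exactly 19 steps under the normal-order strategy.


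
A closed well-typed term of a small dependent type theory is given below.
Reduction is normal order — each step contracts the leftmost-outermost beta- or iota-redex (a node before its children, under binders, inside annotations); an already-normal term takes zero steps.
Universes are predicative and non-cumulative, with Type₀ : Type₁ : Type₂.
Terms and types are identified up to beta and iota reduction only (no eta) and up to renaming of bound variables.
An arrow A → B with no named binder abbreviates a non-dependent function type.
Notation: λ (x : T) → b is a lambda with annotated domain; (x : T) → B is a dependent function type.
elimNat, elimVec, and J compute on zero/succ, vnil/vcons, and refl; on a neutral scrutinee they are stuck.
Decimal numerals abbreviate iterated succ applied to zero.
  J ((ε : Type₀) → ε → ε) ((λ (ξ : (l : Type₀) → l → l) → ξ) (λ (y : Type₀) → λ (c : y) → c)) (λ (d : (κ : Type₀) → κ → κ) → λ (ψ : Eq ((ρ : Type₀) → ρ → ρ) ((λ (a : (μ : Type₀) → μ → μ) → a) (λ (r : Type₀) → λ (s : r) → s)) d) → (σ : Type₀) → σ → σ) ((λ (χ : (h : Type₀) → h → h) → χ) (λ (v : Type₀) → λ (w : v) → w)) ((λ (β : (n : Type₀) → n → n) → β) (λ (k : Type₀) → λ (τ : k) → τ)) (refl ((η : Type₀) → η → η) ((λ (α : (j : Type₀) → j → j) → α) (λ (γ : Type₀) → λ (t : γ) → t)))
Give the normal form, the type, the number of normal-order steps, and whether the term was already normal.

resulting normal form:
  λ (ε : Type₀) → λ (ξ : ε) → ξ
the term's type:
  (ε : Type₀) → ε → ε
reduction steps (normal order): 2
started in normal form: no
first redex: a J iota-redex


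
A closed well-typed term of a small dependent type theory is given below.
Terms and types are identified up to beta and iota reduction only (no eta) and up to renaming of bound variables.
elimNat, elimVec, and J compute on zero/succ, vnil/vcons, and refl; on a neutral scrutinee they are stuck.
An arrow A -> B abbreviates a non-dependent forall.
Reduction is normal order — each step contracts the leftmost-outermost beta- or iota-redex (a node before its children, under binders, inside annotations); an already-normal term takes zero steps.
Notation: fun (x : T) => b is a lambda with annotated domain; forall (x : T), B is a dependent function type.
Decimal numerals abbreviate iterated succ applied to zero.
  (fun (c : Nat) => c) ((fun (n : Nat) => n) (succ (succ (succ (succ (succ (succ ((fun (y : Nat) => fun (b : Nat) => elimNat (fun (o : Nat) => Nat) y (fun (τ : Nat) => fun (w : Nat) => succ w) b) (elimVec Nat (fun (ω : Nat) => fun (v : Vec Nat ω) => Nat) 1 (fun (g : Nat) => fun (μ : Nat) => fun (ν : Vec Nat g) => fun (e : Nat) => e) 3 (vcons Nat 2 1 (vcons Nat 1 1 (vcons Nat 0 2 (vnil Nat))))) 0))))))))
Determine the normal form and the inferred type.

reduced normal form:
  7
inferred type:
  Nat
observation: 21 normal-order steps separate the term from its normal form.


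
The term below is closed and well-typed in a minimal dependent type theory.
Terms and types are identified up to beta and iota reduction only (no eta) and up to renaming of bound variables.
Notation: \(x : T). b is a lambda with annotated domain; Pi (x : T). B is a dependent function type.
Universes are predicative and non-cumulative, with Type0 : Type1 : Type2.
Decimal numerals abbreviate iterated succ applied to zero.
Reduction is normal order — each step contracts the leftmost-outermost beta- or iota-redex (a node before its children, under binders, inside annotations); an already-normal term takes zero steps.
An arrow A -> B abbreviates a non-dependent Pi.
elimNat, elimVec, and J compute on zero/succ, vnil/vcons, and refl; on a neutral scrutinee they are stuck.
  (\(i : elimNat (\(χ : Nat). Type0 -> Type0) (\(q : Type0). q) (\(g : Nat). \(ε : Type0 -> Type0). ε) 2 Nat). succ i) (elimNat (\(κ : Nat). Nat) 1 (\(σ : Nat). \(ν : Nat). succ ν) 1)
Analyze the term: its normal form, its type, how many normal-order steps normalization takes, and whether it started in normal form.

reduced normal form:
  3
inferred type:
  Nat
steps to reach normal form (normal order): 5
started in normal form: no
first contracted redex: a beta-redex


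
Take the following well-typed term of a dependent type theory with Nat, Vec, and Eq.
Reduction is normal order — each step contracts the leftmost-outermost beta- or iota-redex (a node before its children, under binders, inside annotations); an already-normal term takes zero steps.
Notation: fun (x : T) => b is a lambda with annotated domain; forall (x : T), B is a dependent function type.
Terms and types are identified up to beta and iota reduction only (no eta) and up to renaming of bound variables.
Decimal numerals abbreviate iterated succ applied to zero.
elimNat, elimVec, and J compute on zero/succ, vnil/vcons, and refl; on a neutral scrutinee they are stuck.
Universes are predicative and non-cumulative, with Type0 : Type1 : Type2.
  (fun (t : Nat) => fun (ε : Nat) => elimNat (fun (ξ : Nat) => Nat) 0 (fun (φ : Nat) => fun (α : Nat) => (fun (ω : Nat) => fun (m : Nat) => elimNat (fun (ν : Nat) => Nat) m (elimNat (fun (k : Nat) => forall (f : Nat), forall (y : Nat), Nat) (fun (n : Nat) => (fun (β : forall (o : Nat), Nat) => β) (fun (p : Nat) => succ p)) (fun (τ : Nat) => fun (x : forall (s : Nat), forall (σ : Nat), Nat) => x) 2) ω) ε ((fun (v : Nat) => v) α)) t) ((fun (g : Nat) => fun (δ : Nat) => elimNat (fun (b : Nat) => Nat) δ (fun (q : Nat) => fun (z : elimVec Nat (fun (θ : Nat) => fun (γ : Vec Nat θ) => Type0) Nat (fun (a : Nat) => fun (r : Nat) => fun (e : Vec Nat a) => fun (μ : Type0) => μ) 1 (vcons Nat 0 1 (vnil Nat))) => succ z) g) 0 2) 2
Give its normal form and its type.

resulting normal form:
  4
type:
  Nat
observation: contracting a beta-redex first, the term normalizes in 38 steps.


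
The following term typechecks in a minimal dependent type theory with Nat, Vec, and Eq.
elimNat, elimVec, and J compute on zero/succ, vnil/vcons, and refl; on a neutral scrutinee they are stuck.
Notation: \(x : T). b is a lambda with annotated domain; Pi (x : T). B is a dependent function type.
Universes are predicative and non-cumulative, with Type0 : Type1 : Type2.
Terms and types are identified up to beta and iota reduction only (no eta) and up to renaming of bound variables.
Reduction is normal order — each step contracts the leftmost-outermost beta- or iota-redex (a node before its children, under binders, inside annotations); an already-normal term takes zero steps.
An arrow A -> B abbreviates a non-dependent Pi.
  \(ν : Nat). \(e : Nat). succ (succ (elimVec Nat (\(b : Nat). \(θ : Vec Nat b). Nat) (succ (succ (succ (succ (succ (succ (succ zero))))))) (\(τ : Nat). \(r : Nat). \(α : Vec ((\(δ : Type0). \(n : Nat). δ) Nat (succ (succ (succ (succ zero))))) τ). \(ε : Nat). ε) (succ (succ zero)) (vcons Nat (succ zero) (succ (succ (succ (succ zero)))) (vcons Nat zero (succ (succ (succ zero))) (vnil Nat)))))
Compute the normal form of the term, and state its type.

reduced normal form:
  \(ν : Nat). \(e : Nat). succ (succ (succ (succ (succ (succ (succ (succ (succ zero))))))))
type:
  Nat -> Nat -> Nat
observation: contracting an elimVec iota-redex first, the term normalizes in 11 steps.


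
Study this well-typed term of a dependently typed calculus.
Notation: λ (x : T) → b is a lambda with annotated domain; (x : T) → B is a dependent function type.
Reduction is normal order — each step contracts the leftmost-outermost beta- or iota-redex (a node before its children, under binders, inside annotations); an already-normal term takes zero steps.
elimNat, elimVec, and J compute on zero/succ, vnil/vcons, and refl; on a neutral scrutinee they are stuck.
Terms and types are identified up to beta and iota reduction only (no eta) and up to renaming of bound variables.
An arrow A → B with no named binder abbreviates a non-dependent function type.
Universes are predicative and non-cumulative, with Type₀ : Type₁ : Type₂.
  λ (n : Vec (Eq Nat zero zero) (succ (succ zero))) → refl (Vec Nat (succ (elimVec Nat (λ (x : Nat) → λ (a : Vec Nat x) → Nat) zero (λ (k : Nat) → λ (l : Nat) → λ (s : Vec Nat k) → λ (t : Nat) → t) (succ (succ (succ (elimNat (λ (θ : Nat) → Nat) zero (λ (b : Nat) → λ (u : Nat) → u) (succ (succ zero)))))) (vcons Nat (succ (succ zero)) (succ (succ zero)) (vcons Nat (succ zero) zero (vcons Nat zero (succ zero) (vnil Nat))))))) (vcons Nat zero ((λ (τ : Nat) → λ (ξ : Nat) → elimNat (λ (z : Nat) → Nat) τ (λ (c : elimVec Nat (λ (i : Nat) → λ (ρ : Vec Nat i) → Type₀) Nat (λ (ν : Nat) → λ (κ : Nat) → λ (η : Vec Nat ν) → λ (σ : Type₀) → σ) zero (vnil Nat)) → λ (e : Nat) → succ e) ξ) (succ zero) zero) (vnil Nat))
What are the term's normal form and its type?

resulting normal form:
  λ (n : Vec (Eq Nat zero zero) (succ (succ zero))) → refl (Vec Nat (succ zero)) (vcons Nat zero (succ zero) (vnil Nat))
type:
  Vec (Eq Nat zero zero) (succ (succ zero)) → Eq (Vec Nat (succ zero)) (vcons Nat zero (succ zero) (vnil Nat)) (vcons Nat zero (succ zero) (vnil Nat))
observation: the first redex contracted is an elimVec iota-redex; the normal form is reached in 19 normal-order steps.


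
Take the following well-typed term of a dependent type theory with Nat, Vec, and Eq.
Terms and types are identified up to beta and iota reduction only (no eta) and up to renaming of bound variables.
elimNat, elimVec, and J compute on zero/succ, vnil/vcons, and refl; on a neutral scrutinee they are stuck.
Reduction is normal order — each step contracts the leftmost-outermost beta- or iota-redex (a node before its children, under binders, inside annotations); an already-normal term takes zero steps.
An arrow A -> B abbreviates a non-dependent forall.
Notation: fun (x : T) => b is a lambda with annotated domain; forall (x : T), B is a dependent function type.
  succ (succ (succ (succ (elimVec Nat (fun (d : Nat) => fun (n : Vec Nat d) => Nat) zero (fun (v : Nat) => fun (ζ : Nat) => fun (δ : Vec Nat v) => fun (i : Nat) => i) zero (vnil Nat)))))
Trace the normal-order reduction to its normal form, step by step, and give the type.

normal-order reduction:
  succ (succ (succ (succ (elimVec Nat (fun (d : Nat) => fun (n : Vec Nat d) => Nat) zero (fun (v : Nat) => fun (ζ : Nat) => fun (δ : Vec Nat v) => fun (i : Nat) => i) zero (vnil Nat)))))
  ~> succ (succ (succ (succ zero)))
type:
  Nat
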